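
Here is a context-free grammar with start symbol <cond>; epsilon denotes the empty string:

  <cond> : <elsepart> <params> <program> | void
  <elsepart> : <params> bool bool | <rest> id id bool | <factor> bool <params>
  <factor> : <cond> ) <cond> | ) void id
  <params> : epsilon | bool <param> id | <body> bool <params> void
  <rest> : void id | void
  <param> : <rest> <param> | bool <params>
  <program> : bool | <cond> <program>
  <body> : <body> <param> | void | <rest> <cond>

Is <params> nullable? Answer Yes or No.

<params> has an epsilon-production, so <params> ⇒ epsilon.

Yes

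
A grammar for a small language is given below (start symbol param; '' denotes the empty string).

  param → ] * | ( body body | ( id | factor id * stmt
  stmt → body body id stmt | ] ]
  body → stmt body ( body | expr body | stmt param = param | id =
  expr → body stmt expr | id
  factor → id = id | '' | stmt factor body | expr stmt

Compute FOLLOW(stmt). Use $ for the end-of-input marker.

{ $, (, =, ], id }

In param → factor id * stmt: stmt is at the end, add FOLLOW(param) = { $, (, =, ], id }.
In stmt → body body id stmt: stmt is at the end, add FOLLOW(stmt) = { $, (, =, ], id }.
In body → stmt body ( body: add FIRST(body ( body) = { ], id }.
In body → stmt param = param: add FIRST(param = param) = { (, ], id }.
In expr → body stmt expr: add FIRST(expr) = { ], id }.
In factor → stmt factor body: add FIRST(factor body) = { ], id }.
In factor → expr stmt: stmt is at the end, add FOLLOW(factor) = { ], id }.
Union: FOLLOW(stmt) = { $, (, =, ], id }.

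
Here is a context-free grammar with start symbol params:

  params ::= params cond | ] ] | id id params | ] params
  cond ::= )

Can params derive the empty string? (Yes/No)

No nonterminal in this grammar is nullable.
No production of params has an RHS whose symbols are all nullable, so params is not nullable.

No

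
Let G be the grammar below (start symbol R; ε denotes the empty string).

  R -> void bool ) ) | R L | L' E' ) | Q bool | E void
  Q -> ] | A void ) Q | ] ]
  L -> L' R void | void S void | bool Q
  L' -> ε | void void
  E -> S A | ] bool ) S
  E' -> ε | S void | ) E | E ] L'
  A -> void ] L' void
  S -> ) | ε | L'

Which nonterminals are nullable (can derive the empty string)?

Directly nullable (have an ε-production): L', E', S.
No other nonterminal has a production whose RHS symbols are all nullable.

{ E', L', S }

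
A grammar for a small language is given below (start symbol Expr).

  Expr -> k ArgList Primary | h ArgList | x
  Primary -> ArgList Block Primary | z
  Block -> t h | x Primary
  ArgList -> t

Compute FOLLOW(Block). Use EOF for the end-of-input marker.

{ t, z }

In Primary -> ArgList Block Primary: add FIRST(Primary) = { t, z }.
Union: FOLLOW(Block) = { t, z }.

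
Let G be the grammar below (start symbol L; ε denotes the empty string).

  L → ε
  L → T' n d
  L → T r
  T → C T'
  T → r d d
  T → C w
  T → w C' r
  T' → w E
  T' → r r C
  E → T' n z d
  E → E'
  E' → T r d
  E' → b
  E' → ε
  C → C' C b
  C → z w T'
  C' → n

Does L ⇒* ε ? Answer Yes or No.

L has an ε-production, so L ⇒ ε.

Yes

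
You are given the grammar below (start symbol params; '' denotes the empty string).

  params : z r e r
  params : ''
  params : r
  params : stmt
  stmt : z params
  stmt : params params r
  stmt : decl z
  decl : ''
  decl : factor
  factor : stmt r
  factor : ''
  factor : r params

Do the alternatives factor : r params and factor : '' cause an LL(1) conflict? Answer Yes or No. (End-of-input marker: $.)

FIRST(r params) = { r } and FIRST('') = { '' }.
The second is nullable but FOLLOW(factor) = { z } is disjoint from FIRST of the first.

No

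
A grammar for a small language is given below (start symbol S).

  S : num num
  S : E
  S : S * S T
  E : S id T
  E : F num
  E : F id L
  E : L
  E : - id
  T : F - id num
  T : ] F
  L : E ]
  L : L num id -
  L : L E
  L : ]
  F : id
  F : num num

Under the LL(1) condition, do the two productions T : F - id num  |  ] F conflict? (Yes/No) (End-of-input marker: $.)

FIRST(F - id num) = { id, num } and FIRST(] F) = { ] }.
The FIRST sets are disjoint and neither alternative is nullable — no conflict.

No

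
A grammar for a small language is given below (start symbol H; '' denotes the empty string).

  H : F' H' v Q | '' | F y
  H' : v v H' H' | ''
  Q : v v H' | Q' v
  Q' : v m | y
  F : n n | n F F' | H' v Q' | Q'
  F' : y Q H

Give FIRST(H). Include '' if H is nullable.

{ n, v, y, '' }

From H : F' H' v Q: add FIRST(F') = { y }.
H : '' contributes ''.
From H : F y: add FIRST(F) = { n, v, y }.
Union: FIRST(H) = { n, v, y, '' }.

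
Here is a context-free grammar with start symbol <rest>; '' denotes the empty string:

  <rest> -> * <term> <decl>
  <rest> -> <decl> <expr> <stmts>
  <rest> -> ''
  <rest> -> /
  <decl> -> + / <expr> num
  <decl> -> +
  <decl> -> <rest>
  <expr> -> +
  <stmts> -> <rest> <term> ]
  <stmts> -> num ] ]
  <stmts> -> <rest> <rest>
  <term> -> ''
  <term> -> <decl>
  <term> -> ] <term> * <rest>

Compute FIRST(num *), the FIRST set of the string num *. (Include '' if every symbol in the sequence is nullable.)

{ num }

num is a terminal; add {num} and stop.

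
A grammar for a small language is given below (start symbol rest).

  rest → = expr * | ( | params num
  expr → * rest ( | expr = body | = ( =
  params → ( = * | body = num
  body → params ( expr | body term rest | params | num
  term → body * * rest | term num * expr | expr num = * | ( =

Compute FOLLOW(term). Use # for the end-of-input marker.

{ (, =, num }

In body → body term rest: add FIRST(rest) = { (, =, num }.
In term → term num * expr: add FIRST(num * expr) = { num }.
Union: FOLLOW(term) = { (, =, num }.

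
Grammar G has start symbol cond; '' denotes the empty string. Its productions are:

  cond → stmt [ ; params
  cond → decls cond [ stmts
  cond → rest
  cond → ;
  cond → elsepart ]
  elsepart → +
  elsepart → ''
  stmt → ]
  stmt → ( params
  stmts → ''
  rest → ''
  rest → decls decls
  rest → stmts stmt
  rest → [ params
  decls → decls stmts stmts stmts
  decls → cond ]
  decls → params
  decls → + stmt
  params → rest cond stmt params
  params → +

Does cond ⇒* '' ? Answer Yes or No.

cond → rest and each of rest is nullable, so cond ⇒* ''.

Yes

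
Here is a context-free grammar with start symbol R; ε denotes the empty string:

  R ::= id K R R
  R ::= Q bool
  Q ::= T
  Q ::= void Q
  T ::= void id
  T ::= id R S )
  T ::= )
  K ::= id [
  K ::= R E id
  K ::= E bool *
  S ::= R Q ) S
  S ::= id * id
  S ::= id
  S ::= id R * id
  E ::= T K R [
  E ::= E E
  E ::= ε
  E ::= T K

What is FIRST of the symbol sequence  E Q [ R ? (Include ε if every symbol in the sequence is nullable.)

{ ), id, void }

Add FIRST(E)\{ε} = { ), id, void }; E is nullable, continue.
Add FIRST(Q) = { ), id, void }; Q is not nullable, stop.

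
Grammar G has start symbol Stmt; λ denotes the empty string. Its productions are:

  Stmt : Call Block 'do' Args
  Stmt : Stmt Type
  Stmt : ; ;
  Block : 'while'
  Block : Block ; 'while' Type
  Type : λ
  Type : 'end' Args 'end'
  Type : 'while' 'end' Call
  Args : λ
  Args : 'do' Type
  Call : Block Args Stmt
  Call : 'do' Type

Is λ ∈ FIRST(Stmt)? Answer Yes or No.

No

Nullable nonterminals: Args, Type.
No production of Stmt has an RHS whose symbols are all nullable, so Stmt is not nullable.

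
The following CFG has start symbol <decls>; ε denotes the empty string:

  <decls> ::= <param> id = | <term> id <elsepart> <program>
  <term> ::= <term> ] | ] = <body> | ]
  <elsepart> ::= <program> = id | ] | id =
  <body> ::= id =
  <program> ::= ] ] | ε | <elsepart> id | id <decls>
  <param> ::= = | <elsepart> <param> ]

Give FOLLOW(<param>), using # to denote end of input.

In <decls> ::= <param> id =: add FIRST(id =) = { id }.
In <param> ::= <elsepart> <param> ]: add FIRST(]) = { ] }.
Union: FOLLOW(<param>) = { ], id }.

{ ], id }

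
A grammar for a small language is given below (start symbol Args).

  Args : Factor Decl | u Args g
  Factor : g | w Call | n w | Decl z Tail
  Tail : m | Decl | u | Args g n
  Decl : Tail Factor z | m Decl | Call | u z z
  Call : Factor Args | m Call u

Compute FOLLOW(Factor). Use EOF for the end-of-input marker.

In Args : Factor Decl: add FIRST(Decl) = { g, m, n, u, w }.
In Decl : Tail Factor z: add FIRST(z) = { z }.
In Call : Factor Args: add FIRST(Args) = { g, m, n, u, w }.
Union: FOLLOW(Factor) = { g, m, n, u, w, z }.

{ g, m, n, u, w, z }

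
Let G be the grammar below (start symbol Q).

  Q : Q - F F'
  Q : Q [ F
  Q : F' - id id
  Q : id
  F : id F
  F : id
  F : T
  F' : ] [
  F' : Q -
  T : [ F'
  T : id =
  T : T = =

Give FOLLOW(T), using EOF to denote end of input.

{ EOF, -, =, [, ], id }

In F : T: T is at the end, add FOLLOW(F) = { EOF, -, [, ], id }.
In T : T = =: add FIRST(= =) = { = }.
Union: FOLLOW(T) = { EOF, -, =, [, ], id }.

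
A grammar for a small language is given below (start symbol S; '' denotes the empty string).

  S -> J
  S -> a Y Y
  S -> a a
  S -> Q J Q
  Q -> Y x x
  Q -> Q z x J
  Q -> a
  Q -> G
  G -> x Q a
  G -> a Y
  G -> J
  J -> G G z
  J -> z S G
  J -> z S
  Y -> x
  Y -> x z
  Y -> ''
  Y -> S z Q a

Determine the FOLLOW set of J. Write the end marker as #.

In S -> J: J is at the end, add FOLLOW(S) = { #, a, x, z }.
In S -> Q J Q: add FIRST(Q) = { a, x, z }.
In Q -> Q z x J: J is at the end, add FOLLOW(Q) = { #, a, x, z }.
In G -> J: J is at the end, add FOLLOW(G) = { #, a, x, z }.
Union: FOLLOW(J) = { #, a, x, z }.

{ #, a, x, z }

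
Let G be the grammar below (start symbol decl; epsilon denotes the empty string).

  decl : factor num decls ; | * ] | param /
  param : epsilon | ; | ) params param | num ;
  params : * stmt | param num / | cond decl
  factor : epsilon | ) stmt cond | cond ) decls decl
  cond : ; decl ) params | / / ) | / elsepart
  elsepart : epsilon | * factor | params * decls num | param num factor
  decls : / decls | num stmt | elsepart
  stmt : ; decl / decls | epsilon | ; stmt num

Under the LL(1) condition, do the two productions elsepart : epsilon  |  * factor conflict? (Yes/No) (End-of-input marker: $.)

Yes

FIRST(epsilon) = { epsilon } and FIRST(* factor) = { * }.
The first alternative is nullable and FOLLOW(elsepart) = { ), *, /, ;, num } shares * with FIRST of the second — conflict.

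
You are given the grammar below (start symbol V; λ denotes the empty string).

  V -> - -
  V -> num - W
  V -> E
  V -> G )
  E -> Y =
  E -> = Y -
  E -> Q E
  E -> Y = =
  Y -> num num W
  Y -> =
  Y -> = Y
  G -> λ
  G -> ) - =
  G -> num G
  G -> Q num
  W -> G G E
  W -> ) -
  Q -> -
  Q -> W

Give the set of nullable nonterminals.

{ G }

Directly nullable (have an λ-production): G.
No other nonterminal has a production whose RHS symbols are all nullable.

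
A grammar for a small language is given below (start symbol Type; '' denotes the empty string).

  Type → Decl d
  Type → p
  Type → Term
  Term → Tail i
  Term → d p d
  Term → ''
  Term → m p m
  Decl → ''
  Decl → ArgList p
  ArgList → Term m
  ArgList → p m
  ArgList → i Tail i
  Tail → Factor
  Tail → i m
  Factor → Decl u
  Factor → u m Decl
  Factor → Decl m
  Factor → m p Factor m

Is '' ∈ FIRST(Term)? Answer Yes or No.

Yes

Term has an ''-production, so Term ⇒ ''.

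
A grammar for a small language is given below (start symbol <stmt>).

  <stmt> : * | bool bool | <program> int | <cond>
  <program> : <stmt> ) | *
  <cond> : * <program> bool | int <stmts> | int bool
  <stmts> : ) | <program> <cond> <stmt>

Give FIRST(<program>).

{ *, bool, int }

From <program> : <stmt> ): add FIRST(<stmt>) = { *, bool, int }.
<program> : * contributes {*}.
Union: FIRST(<program>) = { *, bool, int }.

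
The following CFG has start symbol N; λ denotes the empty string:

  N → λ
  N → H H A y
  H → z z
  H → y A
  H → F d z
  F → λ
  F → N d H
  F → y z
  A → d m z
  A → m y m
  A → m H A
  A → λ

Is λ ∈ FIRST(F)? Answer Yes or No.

F has an λ-production, so F ⇒ λ.

Yes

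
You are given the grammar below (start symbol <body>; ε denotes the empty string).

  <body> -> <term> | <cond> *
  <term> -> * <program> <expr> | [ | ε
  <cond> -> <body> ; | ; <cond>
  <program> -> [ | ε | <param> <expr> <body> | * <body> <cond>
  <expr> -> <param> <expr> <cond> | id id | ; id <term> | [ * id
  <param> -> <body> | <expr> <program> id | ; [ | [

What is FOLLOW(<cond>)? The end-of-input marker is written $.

In <body> -> <cond> *: add FIRST(*) = { * }.
In <cond> -> ; <cond>: <cond> is at the end, add FOLLOW(<cond>) = { $, *, ;, [, id }.
In <program> -> * <body> <cond>: <cond> is at the end, add FOLLOW(<program>) = { *, ;, [, id }.
In <expr> -> <param> <expr> <cond>: <cond> is at the end, add FOLLOW(<expr>) = { $, *, ;, [, id }.
Union: FOLLOW(<cond>) = { $, *, ;, [, id }.

{ $, *, ;, [, id }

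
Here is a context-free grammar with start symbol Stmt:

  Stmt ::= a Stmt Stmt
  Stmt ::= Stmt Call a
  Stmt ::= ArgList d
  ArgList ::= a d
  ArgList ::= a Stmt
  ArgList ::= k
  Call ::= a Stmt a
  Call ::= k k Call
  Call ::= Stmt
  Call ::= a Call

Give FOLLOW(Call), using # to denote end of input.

In Stmt ::= Stmt Call a: add FIRST(a) = { a }.
In Call ::= k k Call: Call is at the end, add FOLLOW(Call) = { a }.
In Call ::= a Call: Call is at the end, add FOLLOW(Call) = { a }.
Union: FOLLOW(Call) = { a }.

{ a }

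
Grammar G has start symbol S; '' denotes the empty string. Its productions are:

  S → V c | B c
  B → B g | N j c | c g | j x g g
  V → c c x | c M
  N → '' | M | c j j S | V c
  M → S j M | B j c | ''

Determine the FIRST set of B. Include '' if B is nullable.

{ c, j }

From B → B g: add FIRST(B) = { c, j }.
From B → N j c: N nullable, take FIRST(N) ∪ {j} = { c, j }.
B → c g contributes {c}.
B → j x g g contributes {j}.
Union: FIRST(B) = { c, j }.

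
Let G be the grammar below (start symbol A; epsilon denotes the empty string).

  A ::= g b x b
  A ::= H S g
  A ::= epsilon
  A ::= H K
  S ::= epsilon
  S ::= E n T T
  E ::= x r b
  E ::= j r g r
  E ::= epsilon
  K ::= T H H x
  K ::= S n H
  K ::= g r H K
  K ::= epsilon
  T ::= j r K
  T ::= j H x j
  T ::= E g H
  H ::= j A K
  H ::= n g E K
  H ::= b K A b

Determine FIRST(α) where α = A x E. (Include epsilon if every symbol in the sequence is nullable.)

{ b, g, j, n, x }

Add FIRST(A)\{epsilon} = { b, g, j, n }; A is nullable, continue.
x is a terminal; add {x} and stop.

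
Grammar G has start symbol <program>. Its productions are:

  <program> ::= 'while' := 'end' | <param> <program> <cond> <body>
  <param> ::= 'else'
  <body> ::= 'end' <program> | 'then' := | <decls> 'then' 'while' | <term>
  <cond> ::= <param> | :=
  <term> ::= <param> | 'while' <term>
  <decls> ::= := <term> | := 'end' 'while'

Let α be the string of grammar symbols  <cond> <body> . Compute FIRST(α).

{ 'else', := }

Add FIRST(<cond>) = { 'else', := }; <cond> is not nullable, stop.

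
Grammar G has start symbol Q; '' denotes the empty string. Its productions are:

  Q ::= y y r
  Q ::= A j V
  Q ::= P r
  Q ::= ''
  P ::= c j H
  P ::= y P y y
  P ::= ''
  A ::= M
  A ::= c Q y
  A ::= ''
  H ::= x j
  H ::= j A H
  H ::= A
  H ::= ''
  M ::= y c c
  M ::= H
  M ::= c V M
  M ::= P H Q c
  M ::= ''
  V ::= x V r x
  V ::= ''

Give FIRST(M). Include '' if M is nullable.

M ::= y c c contributes {y}.
From M ::= H: add FIRST(H) = { c, j, r, x, y, '' } (including '' since H is nullable).
M ::= c V M contributes {c}.
From M ::= P H Q c: P, H, Q nullable, take FIRST(P) ∪ FIRST(H) ∪ FIRST(Q) ∪ {c} = { c, j, r, x, y }.
M ::= '' contributes ''.
Union: FIRST(M) = { c, j, r, x, y, '' }.

{ c, j, r, x, y, '' }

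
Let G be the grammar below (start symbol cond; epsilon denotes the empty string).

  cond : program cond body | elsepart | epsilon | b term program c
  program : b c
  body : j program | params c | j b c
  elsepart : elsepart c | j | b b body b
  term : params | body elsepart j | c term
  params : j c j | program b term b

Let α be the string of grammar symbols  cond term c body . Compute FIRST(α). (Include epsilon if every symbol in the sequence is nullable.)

{ b, c, j }

Add FIRST(cond)\{epsilon} = { b, j }; cond is nullable, continue.
Add FIRST(term) = { b, c, j }; term is not nullable, stop.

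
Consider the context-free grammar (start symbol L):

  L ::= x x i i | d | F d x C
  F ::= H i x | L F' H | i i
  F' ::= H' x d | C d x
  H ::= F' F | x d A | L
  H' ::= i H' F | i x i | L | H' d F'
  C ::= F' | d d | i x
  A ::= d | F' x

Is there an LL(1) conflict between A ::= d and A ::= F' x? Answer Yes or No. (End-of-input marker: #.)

Yes

FIRST(d) = { d } and FIRST(F' x) = { d, i, x }.
Both contain d, so the two alternatives are not disjoint — LL(1) conflict.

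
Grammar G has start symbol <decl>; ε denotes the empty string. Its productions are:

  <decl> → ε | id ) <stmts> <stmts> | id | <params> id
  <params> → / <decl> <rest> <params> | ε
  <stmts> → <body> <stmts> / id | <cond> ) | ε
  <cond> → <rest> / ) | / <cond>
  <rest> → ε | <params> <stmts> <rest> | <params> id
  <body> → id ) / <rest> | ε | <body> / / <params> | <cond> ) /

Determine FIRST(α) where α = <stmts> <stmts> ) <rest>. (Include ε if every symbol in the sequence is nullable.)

{ ), /, id }

Add FIRST(<stmts>)\{ε} = { /, id }; <stmts> is nullable, continue.
Add FIRST(<stmts>)\{ε} = { /, id }; <stmts> is nullable, continue.
) is a terminal; add {)} and stop.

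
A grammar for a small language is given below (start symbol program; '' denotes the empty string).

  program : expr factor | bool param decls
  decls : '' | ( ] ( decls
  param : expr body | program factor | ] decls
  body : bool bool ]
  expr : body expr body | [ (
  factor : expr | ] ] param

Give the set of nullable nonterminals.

Directly nullable (have an ''-production): decls.
No other nonterminal has a production whose RHS symbols are all nullable.

{ decls }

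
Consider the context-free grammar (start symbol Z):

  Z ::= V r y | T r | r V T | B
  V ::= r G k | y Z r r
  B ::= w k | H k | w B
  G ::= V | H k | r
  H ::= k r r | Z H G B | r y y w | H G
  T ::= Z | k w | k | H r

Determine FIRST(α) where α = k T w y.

k is a terminal; add {k} and stop.

{ k }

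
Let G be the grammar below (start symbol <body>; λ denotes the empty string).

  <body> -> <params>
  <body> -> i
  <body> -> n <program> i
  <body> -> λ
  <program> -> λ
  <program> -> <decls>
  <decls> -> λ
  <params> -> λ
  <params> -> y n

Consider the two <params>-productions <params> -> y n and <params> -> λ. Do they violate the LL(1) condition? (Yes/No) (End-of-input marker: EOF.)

FIRST(y n) = { y } and FIRST(λ) = { λ }.
The second is nullable but FOLLOW(<params>) = { EOF } is disjoint from FIRST of the first.

No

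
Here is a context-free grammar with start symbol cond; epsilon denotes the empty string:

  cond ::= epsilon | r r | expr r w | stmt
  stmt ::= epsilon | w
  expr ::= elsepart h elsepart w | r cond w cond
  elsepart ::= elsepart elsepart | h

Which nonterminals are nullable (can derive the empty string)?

{ cond, stmt }

Directly nullable (have an epsilon-production): cond, stmt.
No other nonterminal has a production whose RHS symbols are all nullable.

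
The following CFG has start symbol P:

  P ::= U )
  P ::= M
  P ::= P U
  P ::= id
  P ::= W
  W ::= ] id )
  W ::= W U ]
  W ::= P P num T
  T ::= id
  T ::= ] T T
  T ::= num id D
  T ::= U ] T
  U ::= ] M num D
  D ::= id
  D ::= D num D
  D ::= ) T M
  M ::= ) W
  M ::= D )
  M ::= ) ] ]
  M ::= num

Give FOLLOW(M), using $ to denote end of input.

{ $, ), ], id, num }

In P ::= M: M is at the end, add FOLLOW(P) = { $, ), ], id, num }.
In U ::= ] M num D: add FIRST(num D) = { num }.
In D ::= ) T M: M is at the end, add FOLLOW(D) = { $, ), ], id, num }.
Union: FOLLOW(M) = { $, ), ], id, num }.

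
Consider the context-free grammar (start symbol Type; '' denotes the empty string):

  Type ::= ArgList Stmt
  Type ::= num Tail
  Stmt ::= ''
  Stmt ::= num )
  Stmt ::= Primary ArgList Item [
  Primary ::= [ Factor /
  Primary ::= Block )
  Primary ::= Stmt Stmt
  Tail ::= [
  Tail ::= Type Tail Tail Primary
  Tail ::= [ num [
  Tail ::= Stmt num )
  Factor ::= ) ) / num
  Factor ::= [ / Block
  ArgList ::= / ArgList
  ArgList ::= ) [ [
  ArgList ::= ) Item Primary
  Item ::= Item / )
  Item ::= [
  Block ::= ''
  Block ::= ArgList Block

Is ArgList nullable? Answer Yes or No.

Nullable nonterminals: Block, Primary, Stmt.
No production of ArgList has an RHS whose symbols are all nullable, so ArgList is not nullable.

No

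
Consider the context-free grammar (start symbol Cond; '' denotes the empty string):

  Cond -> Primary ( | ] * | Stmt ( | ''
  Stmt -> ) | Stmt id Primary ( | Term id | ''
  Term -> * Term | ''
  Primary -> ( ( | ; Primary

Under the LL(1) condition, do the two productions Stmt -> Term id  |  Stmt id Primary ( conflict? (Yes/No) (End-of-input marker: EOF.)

Yes

FIRST(Term id) = { *, id } and FIRST(Stmt id Primary () = { ), *, id }.
Both contain *, so the two alternatives are not disjoint — LL(1) conflict.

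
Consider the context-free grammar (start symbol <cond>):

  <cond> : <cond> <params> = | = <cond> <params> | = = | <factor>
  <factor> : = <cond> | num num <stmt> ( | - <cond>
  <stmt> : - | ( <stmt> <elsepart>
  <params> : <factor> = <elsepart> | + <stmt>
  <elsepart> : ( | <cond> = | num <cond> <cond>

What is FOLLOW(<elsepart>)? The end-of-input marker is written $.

{ $, (, +, -, =, num }

In <stmt> : ( <stmt> <elsepart>: <elsepart> is at the end, add FOLLOW(<stmt>) = { $, (, +, -, =, num }.
In <params> : <factor> = <elsepart>: <elsepart> is at the end, add FOLLOW(<params>) = { $, (, +, -, =, num }.
Union: FOLLOW(<elsepart>) = { $, (, +, -, =, num }.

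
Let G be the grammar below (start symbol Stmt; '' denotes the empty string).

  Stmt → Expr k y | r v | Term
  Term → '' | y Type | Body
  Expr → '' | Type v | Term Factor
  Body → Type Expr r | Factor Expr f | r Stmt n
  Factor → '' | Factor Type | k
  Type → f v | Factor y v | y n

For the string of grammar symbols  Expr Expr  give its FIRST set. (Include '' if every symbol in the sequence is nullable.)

{ f, k, r, y, '' }

Add FIRST(Expr)\{''} = { f, k, r, y }; Expr is nullable, continue.
Add FIRST(Expr)\{''} = { f, k, r, y }; Expr is nullable, continue.
Every symbol is nullable, so include ''.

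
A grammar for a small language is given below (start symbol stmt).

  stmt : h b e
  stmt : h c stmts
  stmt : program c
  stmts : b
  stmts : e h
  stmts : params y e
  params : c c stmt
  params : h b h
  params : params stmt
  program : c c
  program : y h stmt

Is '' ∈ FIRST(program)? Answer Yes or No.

No nonterminal in this grammar is nullable.
No production of program has an RHS whose symbols are all nullable, so program is not nullable.

No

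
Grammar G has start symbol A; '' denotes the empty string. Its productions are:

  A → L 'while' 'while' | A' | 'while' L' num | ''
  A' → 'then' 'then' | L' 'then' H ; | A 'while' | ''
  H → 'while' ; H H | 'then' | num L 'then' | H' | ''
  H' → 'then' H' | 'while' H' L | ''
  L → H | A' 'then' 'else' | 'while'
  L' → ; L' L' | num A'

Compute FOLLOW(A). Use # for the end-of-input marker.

{ #, 'while' }

A is the start symbol, so # ∈ FOLLOW(A).
In A' → A 'while': add FIRST('while') = { 'while' }.
Union: FOLLOW(A) = { #, 'while' }.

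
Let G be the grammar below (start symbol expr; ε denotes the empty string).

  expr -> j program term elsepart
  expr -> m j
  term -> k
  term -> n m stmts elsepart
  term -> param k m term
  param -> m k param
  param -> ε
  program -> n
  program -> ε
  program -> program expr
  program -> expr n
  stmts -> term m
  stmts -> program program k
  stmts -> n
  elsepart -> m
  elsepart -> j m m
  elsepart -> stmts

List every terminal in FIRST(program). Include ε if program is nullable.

program -> n contributes {n}.
program -> ε contributes ε.
From program -> program expr: program nullable, take FIRST(program) ∪ FIRST(expr) = { j, m, n }.
From program -> expr n: add FIRST(expr) = { j, m }.
Union: FIRST(program) = { j, m, n, ε }.

{ j, m, n, ε }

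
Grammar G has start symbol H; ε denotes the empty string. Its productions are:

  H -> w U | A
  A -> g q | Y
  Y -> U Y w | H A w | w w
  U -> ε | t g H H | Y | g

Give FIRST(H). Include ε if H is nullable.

{ g, t, w }

H -> w U contributes {w}.
From H -> A: add FIRST(A) = { g, t, w }.
Union: FIRST(H) = { g, t, w }.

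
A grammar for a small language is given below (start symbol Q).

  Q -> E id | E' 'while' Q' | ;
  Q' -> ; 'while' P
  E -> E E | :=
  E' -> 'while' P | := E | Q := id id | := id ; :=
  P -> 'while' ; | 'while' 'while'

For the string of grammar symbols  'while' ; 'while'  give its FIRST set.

'while' is a terminal; add {'while'} and stop.

{ 'while' }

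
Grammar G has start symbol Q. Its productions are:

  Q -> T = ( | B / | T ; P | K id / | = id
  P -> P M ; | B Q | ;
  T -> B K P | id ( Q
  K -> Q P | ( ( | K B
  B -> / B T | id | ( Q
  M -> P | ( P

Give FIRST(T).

From T -> B K P: add FIRST(B) = { (, /, id }.
T -> id ( Q contributes {id}.
Union: FIRST(T) = { (, /, id }.

{ (, /, id }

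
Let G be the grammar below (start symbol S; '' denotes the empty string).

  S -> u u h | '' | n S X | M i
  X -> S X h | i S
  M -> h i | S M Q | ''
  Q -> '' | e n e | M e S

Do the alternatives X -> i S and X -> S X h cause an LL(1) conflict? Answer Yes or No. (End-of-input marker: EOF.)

Yes

FIRST(i S) = { i } and FIRST(S X h) = { e, h, i, n, u }.
Both contain i, so the two alternatives are not disjoint — LL(1) conflict.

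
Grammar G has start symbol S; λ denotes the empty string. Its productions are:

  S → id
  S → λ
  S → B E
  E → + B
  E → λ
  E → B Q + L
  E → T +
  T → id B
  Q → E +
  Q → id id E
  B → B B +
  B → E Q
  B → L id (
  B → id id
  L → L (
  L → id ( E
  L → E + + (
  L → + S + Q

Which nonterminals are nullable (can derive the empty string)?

Directly nullable (have an λ-production): S, E.
No other nonterminal has a production whose RHS symbols are all nullable.

{ E, S }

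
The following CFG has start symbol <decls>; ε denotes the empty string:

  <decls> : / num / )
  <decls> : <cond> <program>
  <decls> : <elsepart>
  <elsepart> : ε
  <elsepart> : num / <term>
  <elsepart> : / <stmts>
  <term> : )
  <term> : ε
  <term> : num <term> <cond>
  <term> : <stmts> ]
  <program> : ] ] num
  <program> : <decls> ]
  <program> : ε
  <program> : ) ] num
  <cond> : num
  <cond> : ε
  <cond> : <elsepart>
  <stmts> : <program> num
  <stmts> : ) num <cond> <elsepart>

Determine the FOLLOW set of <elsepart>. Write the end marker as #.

{ #, ), /, ], num }

In <decls> : <elsepart>: <elsepart> is at the end, add FOLLOW(<decls>) = { #, ] }.
In <cond> : <elsepart>: <elsepart> is at the end, add FOLLOW(<cond>) = { #, ), /, ], num }.
In <stmts> : ) num <cond> <elsepart>: <elsepart> is at the end, add FOLLOW(<stmts>) = { #, ), /, ], num }.
Union: FOLLOW(<elsepart>) = { #, ), /, ], num }.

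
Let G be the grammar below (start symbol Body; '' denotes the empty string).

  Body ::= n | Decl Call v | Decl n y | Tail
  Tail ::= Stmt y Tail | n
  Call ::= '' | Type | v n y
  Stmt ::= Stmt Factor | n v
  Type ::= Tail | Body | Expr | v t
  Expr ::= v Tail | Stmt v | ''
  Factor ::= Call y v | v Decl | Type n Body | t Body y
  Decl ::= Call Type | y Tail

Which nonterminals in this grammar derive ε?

{ Call, Decl, Expr, Type }

Directly nullable (have an ''-production): Call, Expr.
Type ::= Expr with every symbol nullable, so Type is nullable.
Decl ::= Call Type with every symbol nullable, so Decl is nullable.
No other nonterminal has a production whose RHS symbols are all nullable.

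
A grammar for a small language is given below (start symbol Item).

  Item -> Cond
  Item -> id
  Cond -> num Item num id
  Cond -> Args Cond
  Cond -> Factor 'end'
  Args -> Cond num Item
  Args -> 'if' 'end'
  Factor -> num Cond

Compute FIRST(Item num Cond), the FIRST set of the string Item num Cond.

{ 'if', id, num }

Add FIRST(Item) = { 'if', id, num }; Item is not nullable, stop.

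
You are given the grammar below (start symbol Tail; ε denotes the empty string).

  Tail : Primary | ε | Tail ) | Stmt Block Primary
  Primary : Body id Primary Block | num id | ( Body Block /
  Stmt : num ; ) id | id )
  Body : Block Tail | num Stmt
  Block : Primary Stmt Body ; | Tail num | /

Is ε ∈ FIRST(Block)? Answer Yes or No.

No

Nullable nonterminals: Tail.
No production of Block has an RHS whose symbols are all nullable, so Block is not nullable.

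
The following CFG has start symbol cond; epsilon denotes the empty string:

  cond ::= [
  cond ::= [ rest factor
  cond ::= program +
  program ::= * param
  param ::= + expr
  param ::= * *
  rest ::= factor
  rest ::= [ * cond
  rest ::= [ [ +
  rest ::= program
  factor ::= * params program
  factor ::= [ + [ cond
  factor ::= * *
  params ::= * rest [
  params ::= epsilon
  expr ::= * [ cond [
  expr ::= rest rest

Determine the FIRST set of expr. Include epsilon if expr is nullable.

expr ::= * [ cond [ contributes {*}.
From expr ::= rest rest: add FIRST(rest) = { *, [ }.
Union: FIRST(expr) = { *, [ }.

{ *, [ }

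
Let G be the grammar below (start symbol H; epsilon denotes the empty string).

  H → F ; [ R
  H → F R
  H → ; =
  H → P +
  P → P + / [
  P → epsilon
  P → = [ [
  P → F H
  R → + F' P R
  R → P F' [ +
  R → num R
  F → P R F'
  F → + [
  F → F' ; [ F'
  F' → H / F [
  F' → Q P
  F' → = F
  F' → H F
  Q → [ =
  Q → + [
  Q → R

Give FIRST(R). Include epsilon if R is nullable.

R → + F' P R contributes {+}.
From R → P F' [ +: P nullable, take FIRST(P) ∪ FIRST(F') = { +, ;, =, [, num }.
R → num R contributes {num}.
Union: FIRST(R) = { +, ;, =, [, num }.

{ +, ;, =, [, num }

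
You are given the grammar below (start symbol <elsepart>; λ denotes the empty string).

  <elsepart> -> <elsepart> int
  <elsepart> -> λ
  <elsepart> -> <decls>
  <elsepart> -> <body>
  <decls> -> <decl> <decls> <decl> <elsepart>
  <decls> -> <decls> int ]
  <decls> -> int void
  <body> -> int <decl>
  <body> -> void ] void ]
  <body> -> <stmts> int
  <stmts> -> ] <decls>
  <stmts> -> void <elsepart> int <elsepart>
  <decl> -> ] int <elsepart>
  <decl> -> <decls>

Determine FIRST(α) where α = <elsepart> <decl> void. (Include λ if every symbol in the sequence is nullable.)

Add FIRST(<elsepart>)\{λ} = { ], int, void }; <elsepart> is nullable, continue.
Add FIRST(<decl>) = { ], int }; <decl> is not nullable, stop.

{ ], int, void }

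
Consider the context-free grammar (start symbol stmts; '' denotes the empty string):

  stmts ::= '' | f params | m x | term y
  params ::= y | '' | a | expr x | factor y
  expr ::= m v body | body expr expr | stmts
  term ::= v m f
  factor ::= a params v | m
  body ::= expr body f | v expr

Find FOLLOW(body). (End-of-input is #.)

{ f, m, v, x }

In expr ::= m v body: body is at the end, add FOLLOW(expr) = { f, m, v, x }.
In expr ::= body expr expr: add FIRST(expr expr)\{''} = { f, m, v }.
  Since expr expr is nullable, also add FOLLOW(expr) = { f, m, v, x }.
In body ::= expr body f: add FIRST(f) = { f }.
Union: FOLLOW(body) = { f, m, v, x }.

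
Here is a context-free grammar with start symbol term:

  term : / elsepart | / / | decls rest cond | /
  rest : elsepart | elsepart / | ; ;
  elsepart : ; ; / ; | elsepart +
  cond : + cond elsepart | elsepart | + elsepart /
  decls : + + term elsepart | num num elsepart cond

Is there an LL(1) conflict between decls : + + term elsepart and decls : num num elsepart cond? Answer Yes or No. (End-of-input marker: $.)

No

FIRST(+ + term elsepart) = { + } and FIRST(num num elsepart cond) = { num }.
The FIRST sets are disjoint and neither alternative is nullable — no conflict.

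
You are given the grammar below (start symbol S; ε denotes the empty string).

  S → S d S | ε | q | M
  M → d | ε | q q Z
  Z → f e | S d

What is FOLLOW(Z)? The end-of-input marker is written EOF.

In M → q q Z: Z is at the end, add FOLLOW(M) = { EOF, d }.
Union: FOLLOW(Z) = { EOF, d }.

{ EOF, d }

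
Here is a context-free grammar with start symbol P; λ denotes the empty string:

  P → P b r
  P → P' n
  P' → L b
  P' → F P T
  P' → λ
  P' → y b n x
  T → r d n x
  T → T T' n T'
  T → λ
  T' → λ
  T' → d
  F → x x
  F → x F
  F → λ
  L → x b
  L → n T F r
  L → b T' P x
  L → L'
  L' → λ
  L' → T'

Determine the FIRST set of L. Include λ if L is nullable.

L → x b contributes {x}.
L → n T F r contributes {n}.
L → b T' P x contributes {b}.
From L → L': add FIRST(L') = { d, λ } (including λ since L' is nullable).
Union: FIRST(L) = { b, d, n, x, λ }.

{ b, d, n, x, λ }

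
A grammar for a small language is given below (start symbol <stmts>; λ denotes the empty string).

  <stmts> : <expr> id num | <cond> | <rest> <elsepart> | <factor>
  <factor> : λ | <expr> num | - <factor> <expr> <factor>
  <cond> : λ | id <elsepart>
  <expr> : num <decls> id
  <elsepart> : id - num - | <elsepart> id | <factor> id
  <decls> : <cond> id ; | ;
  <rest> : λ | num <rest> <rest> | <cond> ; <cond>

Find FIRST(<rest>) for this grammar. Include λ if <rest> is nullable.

{ ;, id, num, λ }

<rest> : λ contributes λ.
<rest> : num <rest> <rest> contributes {num}.
From <rest> : <cond> ; <cond>: <cond> nullable, take FIRST(<cond>) ∪ {;} = { ;, id }.
Union: FIRST(<rest>) = { ;, id, num, λ }.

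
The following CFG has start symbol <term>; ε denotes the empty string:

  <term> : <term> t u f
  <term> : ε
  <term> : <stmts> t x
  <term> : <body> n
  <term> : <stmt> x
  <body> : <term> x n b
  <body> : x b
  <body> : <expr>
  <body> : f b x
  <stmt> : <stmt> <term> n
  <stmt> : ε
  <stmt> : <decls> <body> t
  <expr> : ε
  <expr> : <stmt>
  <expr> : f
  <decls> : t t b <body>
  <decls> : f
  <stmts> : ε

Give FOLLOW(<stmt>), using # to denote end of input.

In <term> : <stmt> x: add FIRST(x) = { x }.
In <stmt> : <stmt> <term> n: add FIRST(<term> n) = { f, n, t, x }.
In <expr> : <stmt>: <stmt> is at the end, add FOLLOW(<expr>) = { f, n, t, x }.
Union: FOLLOW(<stmt>) = { f, n, t, x }.

{ f, n, t, x }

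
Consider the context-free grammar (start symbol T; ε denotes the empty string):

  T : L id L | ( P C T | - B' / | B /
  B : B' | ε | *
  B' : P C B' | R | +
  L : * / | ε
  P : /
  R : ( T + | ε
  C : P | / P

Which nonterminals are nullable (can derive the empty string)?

Directly nullable (have an ε-production): B, L, R.
B' : R with every symbol nullable, so B' is nullable.
No other nonterminal has a production whose RHS symbols are all nullable.

{ B, B', L, R }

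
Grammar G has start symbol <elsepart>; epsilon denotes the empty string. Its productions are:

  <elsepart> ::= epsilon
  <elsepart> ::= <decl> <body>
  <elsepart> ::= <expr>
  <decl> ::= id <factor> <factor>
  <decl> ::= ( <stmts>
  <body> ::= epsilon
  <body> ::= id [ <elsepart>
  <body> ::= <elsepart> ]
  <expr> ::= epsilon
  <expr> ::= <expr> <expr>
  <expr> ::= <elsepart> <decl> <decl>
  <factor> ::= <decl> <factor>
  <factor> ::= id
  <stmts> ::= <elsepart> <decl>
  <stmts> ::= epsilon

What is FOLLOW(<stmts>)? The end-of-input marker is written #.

In <decl> ::= ( <stmts>: <stmts> is at the end, add FOLLOW(<decl>) = { #, (, ], id }.
Union: FOLLOW(<stmts>) = { #, (, ], id }.

{ #, (, ], id }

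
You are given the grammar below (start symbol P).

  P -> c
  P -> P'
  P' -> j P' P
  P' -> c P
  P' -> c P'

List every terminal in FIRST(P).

{ c, j }

P -> c contributes {c}.
From P -> P': add FIRST(P') = { c, j }.
Union: FIRST(P) = { c, j }.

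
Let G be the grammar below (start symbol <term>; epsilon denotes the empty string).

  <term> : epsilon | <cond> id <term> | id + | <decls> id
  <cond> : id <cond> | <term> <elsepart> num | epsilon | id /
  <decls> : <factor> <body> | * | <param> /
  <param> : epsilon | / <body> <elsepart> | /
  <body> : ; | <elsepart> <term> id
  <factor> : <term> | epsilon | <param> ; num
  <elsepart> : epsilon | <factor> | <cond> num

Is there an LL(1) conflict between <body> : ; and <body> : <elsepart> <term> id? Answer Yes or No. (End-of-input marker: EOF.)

Yes

FIRST(;) = { ; } and FIRST(<elsepart> <term> id) = { *, /, ;, id, num }.
Both contain ;, so the two alternatives are not disjoint — LL(1) conflict.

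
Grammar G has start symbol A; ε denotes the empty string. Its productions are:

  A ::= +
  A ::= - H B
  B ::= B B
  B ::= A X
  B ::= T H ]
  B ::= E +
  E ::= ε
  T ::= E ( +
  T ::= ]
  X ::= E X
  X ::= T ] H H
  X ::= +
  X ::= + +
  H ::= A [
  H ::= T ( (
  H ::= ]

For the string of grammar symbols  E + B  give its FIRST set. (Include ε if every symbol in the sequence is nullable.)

{ + }

Add FIRST(E)\{ε} = {  }; E is nullable, continue.
+ is a terminal; add {+} and stop.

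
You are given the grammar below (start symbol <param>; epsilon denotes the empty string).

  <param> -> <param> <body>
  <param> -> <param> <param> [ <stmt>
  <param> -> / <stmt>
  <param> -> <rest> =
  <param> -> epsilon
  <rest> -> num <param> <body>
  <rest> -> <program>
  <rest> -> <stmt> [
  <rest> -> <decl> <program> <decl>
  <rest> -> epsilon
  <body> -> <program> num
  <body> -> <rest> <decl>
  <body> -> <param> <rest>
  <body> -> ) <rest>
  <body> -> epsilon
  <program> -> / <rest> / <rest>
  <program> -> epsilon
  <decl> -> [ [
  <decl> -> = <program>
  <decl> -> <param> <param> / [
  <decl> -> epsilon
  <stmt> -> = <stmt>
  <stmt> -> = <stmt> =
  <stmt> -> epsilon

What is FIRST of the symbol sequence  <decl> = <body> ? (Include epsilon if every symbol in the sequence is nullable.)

Add FIRST(<decl>)\{epsilon} = { ), /, =, [, num }; <decl> is nullable, continue.
= is a terminal; add {=} and stop.

{ ), /, =, [, num }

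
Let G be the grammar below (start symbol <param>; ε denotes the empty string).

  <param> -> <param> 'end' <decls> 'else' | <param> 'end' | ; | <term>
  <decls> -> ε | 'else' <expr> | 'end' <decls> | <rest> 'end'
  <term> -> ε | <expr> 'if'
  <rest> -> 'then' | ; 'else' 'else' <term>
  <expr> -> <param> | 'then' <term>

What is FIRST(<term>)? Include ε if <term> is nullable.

{ 'end', 'if', 'then', ;, ε }

<term> -> ε contributes ε.
From <term> -> <expr> 'if': <expr> nullable, take FIRST(<expr>) ∪ {'if'} = { 'end', 'if', 'then', ; }.
Union: FIRST(<term>) = { 'end', 'if', 'then', ;, ε }.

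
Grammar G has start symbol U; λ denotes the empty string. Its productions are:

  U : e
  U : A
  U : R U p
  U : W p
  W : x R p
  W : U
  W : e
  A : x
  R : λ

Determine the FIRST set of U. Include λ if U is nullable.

U : e contributes {e}.
From U : A: add FIRST(A) = { x }.
From U : R U p: R nullable, take FIRST(R) ∪ FIRST(U) = { e, x }.
From U : W p: add FIRST(W) = { e, x }.
Union: FIRST(U) = { e, x }.

{ e, x }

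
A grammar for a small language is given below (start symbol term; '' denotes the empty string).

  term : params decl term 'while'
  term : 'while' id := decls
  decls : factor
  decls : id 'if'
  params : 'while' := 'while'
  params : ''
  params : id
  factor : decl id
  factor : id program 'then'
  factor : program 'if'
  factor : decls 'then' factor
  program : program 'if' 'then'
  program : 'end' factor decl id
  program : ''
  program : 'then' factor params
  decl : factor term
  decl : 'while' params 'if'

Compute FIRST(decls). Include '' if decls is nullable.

From decls : factor: add FIRST(factor) = { 'end', 'if', 'then', 'while', id }.
decls : id 'if' contributes {id}.
Union: FIRST(decls) = { 'end', 'if', 'then', 'while', id }.

{ 'end', 'if', 'then', 'while', id }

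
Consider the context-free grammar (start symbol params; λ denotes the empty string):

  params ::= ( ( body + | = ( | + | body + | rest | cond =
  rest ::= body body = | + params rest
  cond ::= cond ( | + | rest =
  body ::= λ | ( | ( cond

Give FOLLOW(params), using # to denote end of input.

{ #, (, +, = }

params is the start symbol, so # ∈ FOLLOW(params).
In rest ::= + params rest: add FIRST(rest) = { (, +, = }.
Union: FOLLOW(params) = { #, (, +, = }.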